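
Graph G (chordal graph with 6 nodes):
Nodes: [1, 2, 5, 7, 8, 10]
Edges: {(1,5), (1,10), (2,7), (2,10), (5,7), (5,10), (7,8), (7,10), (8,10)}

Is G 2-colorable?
The clique on vertices [1, 5, 10] has size 3 > 2, so it alone needs 3 colors.

No, G is not 2-colorable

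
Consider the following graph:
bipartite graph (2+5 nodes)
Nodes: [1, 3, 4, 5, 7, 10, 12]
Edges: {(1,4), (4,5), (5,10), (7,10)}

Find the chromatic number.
Clique number ω(G) = 2 (lower bound: χ ≥ ω).
The graph is bipartite (no odd cycle), so 2 colors suffice: χ(G) = 2.
A valid 2-coloring: color 1: [3, 4, 10, 12]; color 2: [1, 5, 7].

χ(G) = 2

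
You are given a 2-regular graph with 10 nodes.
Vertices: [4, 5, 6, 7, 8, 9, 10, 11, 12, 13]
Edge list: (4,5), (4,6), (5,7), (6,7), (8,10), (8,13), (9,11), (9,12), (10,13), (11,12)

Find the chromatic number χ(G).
χ(G) = 3

Clique number ω(G) = 3 (lower bound: χ ≥ ω).
The clique on [8, 10, 13] has size 3, forcing χ ≥ 3, and the coloring below uses 3 colors, so χ(G) = 3.
A valid 3-coloring: color 1: [4, 7, 12, 13]; color 2: [5, 6, 9, 10]; color 3: [8, 11].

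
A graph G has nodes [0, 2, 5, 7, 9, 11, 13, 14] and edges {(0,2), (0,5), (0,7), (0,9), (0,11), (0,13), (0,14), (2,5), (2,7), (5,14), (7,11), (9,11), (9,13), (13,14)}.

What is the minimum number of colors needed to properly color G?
χ(G) = 4

Clique number ω(G) = 3 (lower bound: χ ≥ ω).
Odd cycle [5, 2, 7, 11, 9, 13, 14] needs 3 colors (χ ≥ 3).
Vertex 0 is adjacent to every vertex of [2, 5, 7, 9, 11, 13, 14], which already need 3 colors among themselves, so 0 needs a new color (χ ≥ 4).
The coloring below uses 4 colors, so χ(G) = 4.
A valid 4-coloring: color 1: [0]; color 2: [5, 7, 13]; color 3: [2, 11, 14]; color 4: [9].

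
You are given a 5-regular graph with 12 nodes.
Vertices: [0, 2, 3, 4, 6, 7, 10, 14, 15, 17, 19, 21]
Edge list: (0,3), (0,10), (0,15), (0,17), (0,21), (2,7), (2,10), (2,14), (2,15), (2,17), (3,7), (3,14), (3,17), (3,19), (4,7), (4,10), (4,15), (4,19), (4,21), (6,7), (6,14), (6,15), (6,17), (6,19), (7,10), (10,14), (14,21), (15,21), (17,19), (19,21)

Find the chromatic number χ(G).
Clique number ω(G) = 3 (lower bound: χ ≥ ω).
Suppose a proper 3-coloring c exists. The clique [0, 3, 17] takes 3 distinct colors; by symmetry let c(0) = 1, c(3) = 2, c(17) = 3.
- Vertex 19: neighbors [3, 17] already have colors [2, 3] ⇒ c(19) = 1.
- Vertex 6: neighbors [19, 17] already have colors [1, 3] ⇒ c(6) = 2.
- Vertex 15: neighbors [0, 6] already have colors [1, 2] ⇒ c(15) = 3.
- Vertex 4: neighbors [19, 15] already have colors [1, 3] ⇒ c(4) = 2.
- Vertex 21: neighbors [0, 4, 15] already have colors [1, 2, 3] — all 3 colors blocked. Contradiction.
The forced assignments end in a contradiction, so G has no proper 3-coloring (χ ≥ 4).
The coloring below uses 4 colors, so χ(G) = 4.
A valid 4-coloring: color 1: [7, 14, 15, 19]; color 2: [10, 17, 21]; color 3: [0, 2, 4, 6]; color 4: [3].

χ(G) = 4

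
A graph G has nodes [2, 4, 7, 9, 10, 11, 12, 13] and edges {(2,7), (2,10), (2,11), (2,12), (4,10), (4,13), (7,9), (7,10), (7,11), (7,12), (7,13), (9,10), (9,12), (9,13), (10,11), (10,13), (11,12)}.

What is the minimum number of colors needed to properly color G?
χ(G) = 4

Clique number ω(G) = 4 (lower bound: χ ≥ ω).
The clique on [7, 9, 10, 13] has size 4, forcing χ ≥ 4, and the coloring below uses 4 colors, so χ(G) = 4.
A valid 4-coloring: color 1: [4, 7]; color 2: [10, 12]; color 3: [2, 13]; color 4: [9, 11].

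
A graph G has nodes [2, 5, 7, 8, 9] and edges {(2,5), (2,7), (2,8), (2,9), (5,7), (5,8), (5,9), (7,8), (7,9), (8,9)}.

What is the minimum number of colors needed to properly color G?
Clique number ω(G) = 5 (lower bound: χ ≥ ω).
The clique on [2, 5, 7, 8, 9] has size 5, forcing χ ≥ 5, and the coloring below uses 5 colors, so χ(G) = 5.
A valid 5-coloring: color 1: [7]; color 2: [5]; color 3: [8]; color 4: [9]; color 5: [2].

χ(G) = 5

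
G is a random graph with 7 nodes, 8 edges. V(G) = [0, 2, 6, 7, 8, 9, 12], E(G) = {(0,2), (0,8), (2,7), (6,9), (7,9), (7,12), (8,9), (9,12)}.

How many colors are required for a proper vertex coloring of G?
Clique number ω(G) = 3 (lower bound: χ ≥ ω).
The clique on [7, 9, 12] has size 3, forcing χ ≥ 3, and the coloring below uses 3 colors, so χ(G) = 3.
A valid 3-coloring: color 1: [0, 9]; color 2: [6, 7, 8]; color 3: [2, 12].

χ(G) = 3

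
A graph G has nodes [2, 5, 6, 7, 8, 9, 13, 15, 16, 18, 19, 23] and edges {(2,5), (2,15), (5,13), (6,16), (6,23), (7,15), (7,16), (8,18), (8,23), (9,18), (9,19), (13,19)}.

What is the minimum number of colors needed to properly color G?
χ(G) = 2

Clique number ω(G) = 2 (lower bound: χ ≥ ω).
The graph is bipartite (no odd cycle), so 2 colors suffice: χ(G) = 2.
A valid 2-coloring: color 1: [2, 6, 7, 8, 9, 13]; color 2: [5, 15, 16, 18, 19, 23].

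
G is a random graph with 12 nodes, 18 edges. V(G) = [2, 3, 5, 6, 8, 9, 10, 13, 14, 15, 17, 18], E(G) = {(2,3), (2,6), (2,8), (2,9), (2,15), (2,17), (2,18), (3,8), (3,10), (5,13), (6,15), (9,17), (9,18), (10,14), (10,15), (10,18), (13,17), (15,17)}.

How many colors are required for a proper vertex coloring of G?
χ(G) = 3

Clique number ω(G) = 3 (lower bound: χ ≥ ω).
The clique on [2, 3, 8] has size 3, forcing χ ≥ 3, and the coloring below uses 3 colors, so χ(G) = 3.
A valid 3-coloring: color 1: [2, 10, 13]; color 2: [5, 6, 8, 14, 17, 18]; color 3: [3, 9, 15].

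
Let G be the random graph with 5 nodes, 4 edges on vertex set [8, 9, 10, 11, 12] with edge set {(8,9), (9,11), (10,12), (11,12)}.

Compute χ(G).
χ(G) = 2

Clique number ω(G) = 2 (lower bound: χ ≥ ω).
The graph is bipartite (no odd cycle), so 2 colors suffice: χ(G) = 2.
A valid 2-coloring: color 1: [8, 10, 11]; color 2: [9, 12].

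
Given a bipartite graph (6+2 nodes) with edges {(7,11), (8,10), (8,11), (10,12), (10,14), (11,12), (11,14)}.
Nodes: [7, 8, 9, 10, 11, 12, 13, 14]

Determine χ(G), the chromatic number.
Clique number ω(G) = 2 (lower bound: χ ≥ ω).
The graph is bipartite (no odd cycle), so 2 colors suffice: χ(G) = 2.
A valid 2-coloring: color 1: [9, 10, 11, 13]; color 2: [7, 8, 12, 14].

χ(G) = 2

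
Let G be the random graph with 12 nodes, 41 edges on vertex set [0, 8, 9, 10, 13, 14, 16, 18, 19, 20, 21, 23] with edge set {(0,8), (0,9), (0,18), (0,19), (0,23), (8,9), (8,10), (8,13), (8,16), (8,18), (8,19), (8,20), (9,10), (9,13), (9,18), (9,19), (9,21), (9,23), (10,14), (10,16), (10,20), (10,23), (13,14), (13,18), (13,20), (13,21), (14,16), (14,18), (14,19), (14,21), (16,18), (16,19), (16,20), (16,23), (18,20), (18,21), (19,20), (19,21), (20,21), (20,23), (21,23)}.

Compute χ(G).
χ(G) = 5

Clique number ω(G) = 4 (lower bound: χ ≥ ω).
Suppose a proper 4-coloring c exists. The clique [0, 8, 9, 18] takes 4 distinct colors; by symmetry let c(0) = 1, c(8) = 2, c(9) = 3, c(18) = 4.
- Vertex 19: neighbors [0, 8, 9] already have colors [1, 2, 3] ⇒ c(19) = 4.
- Vertex 13: neighbors [8, 9, 18] already have colors [2, 3, 4] ⇒ c(13) = 1.
- Vertex 20: neighbors [13, 8, 18] already have colors [1, 2, 4] ⇒ c(20) = 3.
- Vertex 16: neighbors [8, 20, 18] already have colors [2, 3, 4] ⇒ c(16) = 1.
- Vertex 10: neighbors [16, 8, 9] already have colors [1, 2, 3] ⇒ c(10) = 4.
- Vertex 21: neighbors [13, 9, 18] already have colors [1, 3, 4] ⇒ c(21) = 2.
- Vertex 23: neighbors [0, 21, 9, 10] already have colors [1, 2, 3, 4] — all 4 colors blocked. Contradiction.
The forced assignments end in a contradiction, so G has no proper 4-coloring (χ ≥ 5).
The coloring below uses 5 colors, so χ(G) = 5.
A valid 5-coloring: color 1: [18, 19, 23]; color 2: [8, 21]; color 3: [9, 14, 20]; color 4: [0, 13, 16]; color 5: [10].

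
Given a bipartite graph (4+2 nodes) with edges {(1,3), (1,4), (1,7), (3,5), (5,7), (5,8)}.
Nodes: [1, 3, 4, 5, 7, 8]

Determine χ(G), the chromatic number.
χ(G) = 2

Clique number ω(G) = 2 (lower bound: χ ≥ ω).
The graph is bipartite (no odd cycle), so 2 colors suffice: χ(G) = 2.
A valid 2-coloring: color 1: [1, 5]; color 2: [3, 4, 7, 8].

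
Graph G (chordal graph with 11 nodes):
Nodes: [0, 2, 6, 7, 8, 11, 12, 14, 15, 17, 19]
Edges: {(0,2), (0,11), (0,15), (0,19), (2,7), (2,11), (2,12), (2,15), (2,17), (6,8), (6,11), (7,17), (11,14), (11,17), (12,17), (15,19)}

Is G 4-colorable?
A valid 4-coloring: color 1: [2, 6, 14, 19]; color 2: [7, 8, 11, 12, 15]; color 3: [0, 17].
(χ(G) = 3 ≤ 4.)

Yes, G is 4-colorable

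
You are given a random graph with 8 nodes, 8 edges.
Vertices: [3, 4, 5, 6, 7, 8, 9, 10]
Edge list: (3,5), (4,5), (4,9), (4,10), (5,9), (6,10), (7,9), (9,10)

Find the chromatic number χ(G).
χ(G) = 3

Clique number ω(G) = 3 (lower bound: χ ≥ ω).
The clique on [4, 9, 10] has size 3, forcing χ ≥ 3, and the coloring below uses 3 colors, so χ(G) = 3.
A valid 3-coloring: color 1: [3, 6, 8, 9]; color 2: [5, 7, 10]; color 3: [4].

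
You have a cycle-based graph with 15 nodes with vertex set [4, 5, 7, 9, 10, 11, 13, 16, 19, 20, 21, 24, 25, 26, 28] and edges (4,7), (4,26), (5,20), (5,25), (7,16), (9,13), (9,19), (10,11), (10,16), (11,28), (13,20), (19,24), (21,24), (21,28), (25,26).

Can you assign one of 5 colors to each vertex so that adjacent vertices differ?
A valid 5-coloring: color 1: [7, 9, 10, 20, 24, 26, 28]; color 2: [4, 11, 13, 16, 19, 21, 25]; color 3: [5].
(χ(G) = 3 ≤ 5.)

Yes, G is 5-colorable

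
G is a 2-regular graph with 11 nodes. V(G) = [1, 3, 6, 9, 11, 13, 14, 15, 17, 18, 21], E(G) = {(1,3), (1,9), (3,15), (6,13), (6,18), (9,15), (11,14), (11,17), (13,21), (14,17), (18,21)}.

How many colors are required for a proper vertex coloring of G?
χ(G) = 3

Clique number ω(G) = 3 (lower bound: χ ≥ ω).
The clique on [11, 14, 17] has size 3, forcing χ ≥ 3, and the coloring below uses 3 colors, so χ(G) = 3.
A valid 3-coloring: color 1: [3, 9, 13, 14, 18]; color 2: [1, 6, 11, 15, 21]; color 3: [17].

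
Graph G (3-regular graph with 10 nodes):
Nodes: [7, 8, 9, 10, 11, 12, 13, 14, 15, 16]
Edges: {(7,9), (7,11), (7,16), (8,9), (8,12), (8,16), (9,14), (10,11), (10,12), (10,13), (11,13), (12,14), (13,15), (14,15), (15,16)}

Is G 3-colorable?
A valid 3-coloring: color 1: [7, 8, 13, 14]; color 2: [9, 10, 15]; color 3: [11, 12, 16].
(χ(G) = 3 ≤ 3.)

Yes, G is 3-colorable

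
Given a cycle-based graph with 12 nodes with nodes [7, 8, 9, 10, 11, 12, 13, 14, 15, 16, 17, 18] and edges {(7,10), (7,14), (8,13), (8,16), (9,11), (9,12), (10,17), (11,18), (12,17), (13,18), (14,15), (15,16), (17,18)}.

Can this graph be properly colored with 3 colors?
A valid 3-coloring: color 1: [9, 13, 14, 16, 17]; color 2: [8, 10, 12, 15, 18]; color 3: [7, 11].
(χ(G) = 3 ≤ 3.)

Yes, G is 3-colorable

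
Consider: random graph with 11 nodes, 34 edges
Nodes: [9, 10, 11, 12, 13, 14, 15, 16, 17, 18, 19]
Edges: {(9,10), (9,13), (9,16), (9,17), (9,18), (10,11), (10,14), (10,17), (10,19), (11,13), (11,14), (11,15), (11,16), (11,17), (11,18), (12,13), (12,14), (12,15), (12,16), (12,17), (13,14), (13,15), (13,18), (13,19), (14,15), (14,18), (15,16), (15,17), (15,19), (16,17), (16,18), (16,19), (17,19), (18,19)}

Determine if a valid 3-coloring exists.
No, G is not 3-colorable

The clique on vertices [15, 16, 17, 19] has size 4 > 3, so it alone needs 4 colors.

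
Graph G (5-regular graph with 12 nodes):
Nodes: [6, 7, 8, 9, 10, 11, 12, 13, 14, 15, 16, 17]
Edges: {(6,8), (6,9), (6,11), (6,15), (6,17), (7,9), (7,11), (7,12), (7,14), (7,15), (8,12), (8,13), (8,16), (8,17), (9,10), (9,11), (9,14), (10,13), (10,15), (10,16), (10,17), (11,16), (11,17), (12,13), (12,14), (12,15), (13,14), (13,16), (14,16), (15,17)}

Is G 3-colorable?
Suppose a proper 3-coloring c exists. The clique [6, 8, 17] takes 3 distinct colors; by symmetry let c(6) = 1, c(8) = 2, c(17) = 3.
- Vertex 11: neighbors [6, 17] already have colors [1, 3] ⇒ c(11) = 2.
- Vertex 9: neighbors [6, 11] already have colors [1, 2] ⇒ c(9) = 3.
- Vertex 7: neighbors [11, 9] already have colors [2, 3] ⇒ c(7) = 1.
- Vertex 12: neighbors [7, 8] already have colors [1, 2] ⇒ c(12) = 3.
- Vertex 13: neighbors [8, 12] already have colors [2, 3] ⇒ c(13) = 1.
- Vertex 10: neighbors [13, 9] already have colors [1, 3] ⇒ c(10) = 2.
- Vertex 15: neighbors [6, 10, 12] already have colors [1, 2, 3] — all 3 colors blocked. Contradiction.
The forced assignments end in a contradiction, so G has no proper 3-coloring (χ ≥ 4).

No, G is not 3-colorable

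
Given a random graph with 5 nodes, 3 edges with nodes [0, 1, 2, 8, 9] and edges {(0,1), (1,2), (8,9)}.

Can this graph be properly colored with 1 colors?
No, G is not 1-colorable

Edge (8,9) forces its endpoints to differ, so 1 color is not enough.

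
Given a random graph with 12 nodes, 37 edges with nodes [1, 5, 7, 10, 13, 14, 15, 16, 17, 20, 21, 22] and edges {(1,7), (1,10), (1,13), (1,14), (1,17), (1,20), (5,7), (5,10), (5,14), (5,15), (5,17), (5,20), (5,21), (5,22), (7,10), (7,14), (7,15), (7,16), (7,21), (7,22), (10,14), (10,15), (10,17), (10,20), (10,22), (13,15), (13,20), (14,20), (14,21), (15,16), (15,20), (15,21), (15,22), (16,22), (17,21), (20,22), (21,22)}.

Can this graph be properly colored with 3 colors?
No, G is not 3-colorable

The clique on vertices [5, 10, 15, 20, 22] has size 5 > 3, so it alone needs 5 colors.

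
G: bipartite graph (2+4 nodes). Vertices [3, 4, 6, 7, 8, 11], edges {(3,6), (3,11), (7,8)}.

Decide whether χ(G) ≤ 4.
A valid 4-coloring: color 1: [3, 4, 8]; color 2: [6, 7, 11].
(χ(G) = 2 ≤ 4.)

Yes, G is 4-colorable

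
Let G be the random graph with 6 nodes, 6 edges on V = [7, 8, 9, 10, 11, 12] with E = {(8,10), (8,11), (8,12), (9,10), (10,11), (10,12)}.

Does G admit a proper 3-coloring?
Yes, G is 3-colorable

A valid 3-coloring: color 1: [7, 10]; color 2: [8, 9]; color 3: [11, 12].
(χ(G) = 3 ≤ 3.)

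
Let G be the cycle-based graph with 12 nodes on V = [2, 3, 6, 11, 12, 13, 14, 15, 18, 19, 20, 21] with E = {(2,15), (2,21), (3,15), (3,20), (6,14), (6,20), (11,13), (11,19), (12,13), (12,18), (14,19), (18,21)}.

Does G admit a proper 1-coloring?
Edge (2,21) forces its endpoints to differ, so 1 color is not enough.

No, G is not 1-colorable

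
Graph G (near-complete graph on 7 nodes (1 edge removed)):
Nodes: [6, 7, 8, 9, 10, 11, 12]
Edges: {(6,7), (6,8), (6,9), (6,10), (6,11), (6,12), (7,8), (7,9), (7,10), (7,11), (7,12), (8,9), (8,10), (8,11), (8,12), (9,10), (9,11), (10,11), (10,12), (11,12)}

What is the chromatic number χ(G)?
Clique number ω(G) = 6 (lower bound: χ ≥ ω).
The clique on [6, 7, 8, 9, 10, 11] has size 6, forcing χ ≥ 6, and the coloring below uses 6 colors, so χ(G) = 6.
A valid 6-coloring: color 1: [7]; color 2: [8]; color 3: [10]; color 4: [6]; color 5: [11]; color 6: [9, 12].

χ(G) = 6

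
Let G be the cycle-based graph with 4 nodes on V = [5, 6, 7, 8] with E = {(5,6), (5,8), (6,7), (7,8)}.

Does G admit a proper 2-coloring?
Yes, G is 2-colorable

A valid 2-coloring: color 1: [5, 7]; color 2: [6, 8].
(χ(G) = 2 ≤ 2.)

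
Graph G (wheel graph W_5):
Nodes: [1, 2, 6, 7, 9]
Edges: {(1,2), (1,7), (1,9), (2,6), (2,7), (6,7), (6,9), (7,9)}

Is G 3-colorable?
A valid 3-coloring: color 1: [7]; color 2: [2, 9]; color 3: [1, 6].
(χ(G) = 3 ≤ 3.)

Yes, G is 3-colorable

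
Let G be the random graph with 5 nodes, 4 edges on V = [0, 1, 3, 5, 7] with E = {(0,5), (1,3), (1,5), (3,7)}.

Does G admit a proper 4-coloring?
Yes, G is 4-colorable

A valid 4-coloring: color 1: [3, 5]; color 2: [0, 1, 7].
(χ(G) = 2 ≤ 4.)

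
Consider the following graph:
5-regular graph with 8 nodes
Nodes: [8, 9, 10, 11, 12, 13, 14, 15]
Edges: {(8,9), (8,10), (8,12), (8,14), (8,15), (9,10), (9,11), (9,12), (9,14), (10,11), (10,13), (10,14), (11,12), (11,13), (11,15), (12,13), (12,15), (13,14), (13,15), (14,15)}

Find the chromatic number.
χ(G) = 4

Clique number ω(G) = 4 (lower bound: χ ≥ ω).
The clique on [8, 9, 10, 14] has size 4, forcing χ ≥ 4, and the coloring below uses 4 colors, so χ(G) = 4.
A valid 4-coloring: color 1: [10, 12]; color 2: [9, 15]; color 3: [11, 14]; color 4: [8, 13].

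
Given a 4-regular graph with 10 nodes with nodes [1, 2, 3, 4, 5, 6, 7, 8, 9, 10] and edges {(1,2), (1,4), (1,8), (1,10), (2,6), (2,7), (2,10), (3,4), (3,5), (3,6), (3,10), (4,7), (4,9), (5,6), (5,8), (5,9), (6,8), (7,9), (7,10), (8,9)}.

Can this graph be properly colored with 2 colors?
No, G is not 2-colorable

The clique on vertices [1, 2, 10] has size 3 > 2, so it alone needs 3 colors.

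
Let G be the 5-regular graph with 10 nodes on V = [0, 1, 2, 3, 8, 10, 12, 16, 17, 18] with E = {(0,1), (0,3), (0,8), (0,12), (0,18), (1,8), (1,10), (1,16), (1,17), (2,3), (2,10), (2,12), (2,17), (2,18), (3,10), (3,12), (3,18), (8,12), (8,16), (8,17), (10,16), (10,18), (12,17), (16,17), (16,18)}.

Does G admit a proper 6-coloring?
Yes, G is 6-colorable

A valid 6-coloring: color 1: [1, 12, 18]; color 2: [0, 10, 17]; color 3: [2, 8]; color 4: [3, 16].
(χ(G) = 4 ≤ 6.)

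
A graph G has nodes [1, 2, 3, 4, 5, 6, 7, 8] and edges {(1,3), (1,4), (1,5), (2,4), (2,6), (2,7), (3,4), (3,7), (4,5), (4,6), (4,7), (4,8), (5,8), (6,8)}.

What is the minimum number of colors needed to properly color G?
Clique number ω(G) = 3 (lower bound: χ ≥ ω).
Odd cycle [2, 7, 3, 1, 5, 8, 6] needs 3 colors (χ ≥ 3).
Vertex 4 is adjacent to every vertex of [1, 2, 3, 5, 6, 7, 8], which already need 3 colors among themselves, so 4 needs a new color (χ ≥ 4).
The coloring below uses 4 colors, so χ(G) = 4.
A valid 4-coloring: color 1: [4]; color 2: [2, 3, 8]; color 3: [1, 6, 7]; color 4: [5].

χ(G) = 4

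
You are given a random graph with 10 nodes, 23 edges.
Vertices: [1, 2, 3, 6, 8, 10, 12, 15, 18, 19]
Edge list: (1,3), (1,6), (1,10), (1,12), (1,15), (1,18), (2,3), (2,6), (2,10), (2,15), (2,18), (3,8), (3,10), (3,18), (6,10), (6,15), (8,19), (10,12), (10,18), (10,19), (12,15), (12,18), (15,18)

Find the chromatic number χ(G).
χ(G) = 4

Clique number ω(G) = 4 (lower bound: χ ≥ ω).
The clique on [1, 3, 10, 18] has size 4, forcing χ ≥ 4, and the coloring below uses 4 colors, so χ(G) = 4.
A valid 4-coloring: color 1: [8, 10, 15]; color 2: [6, 18, 19]; color 3: [1, 2]; color 4: [3, 12].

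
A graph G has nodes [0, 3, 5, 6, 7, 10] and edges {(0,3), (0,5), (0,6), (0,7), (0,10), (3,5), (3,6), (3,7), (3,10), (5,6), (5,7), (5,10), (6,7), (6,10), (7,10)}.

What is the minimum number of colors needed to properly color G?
χ(G) = 6

Clique number ω(G) = 6 (lower bound: χ ≥ ω).
The clique on [0, 3, 5, 6, 7, 10] has size 6, forcing χ ≥ 6, and the coloring below uses 6 colors, so χ(G) = 6.
A valid 6-coloring: color 1: [5]; color 2: [10]; color 3: [7]; color 4: [3]; color 5: [6]; color 6: [0].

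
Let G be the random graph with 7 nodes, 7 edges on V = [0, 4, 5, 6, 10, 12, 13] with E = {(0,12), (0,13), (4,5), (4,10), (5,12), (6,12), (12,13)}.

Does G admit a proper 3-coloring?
A valid 3-coloring: color 1: [4, 12]; color 2: [5, 6, 10, 13]; color 3: [0].
(χ(G) = 3 ≤ 3.)

Yes, G is 3-colorable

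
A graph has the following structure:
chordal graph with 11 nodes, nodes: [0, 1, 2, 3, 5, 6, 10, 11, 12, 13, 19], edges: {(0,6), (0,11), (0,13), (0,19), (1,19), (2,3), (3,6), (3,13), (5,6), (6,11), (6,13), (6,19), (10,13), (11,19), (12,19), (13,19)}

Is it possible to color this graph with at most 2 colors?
No, G is not 2-colorable

The clique on vertices [0, 6, 11, 19] has size 4 > 2, so it alone needs 4 colors.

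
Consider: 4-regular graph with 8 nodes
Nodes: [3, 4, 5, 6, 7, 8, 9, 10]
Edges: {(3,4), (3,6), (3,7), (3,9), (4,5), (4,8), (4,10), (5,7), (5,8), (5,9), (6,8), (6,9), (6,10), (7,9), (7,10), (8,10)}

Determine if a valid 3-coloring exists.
Yes, G is 3-colorable

A valid 3-coloring: color 1: [3, 5, 10]; color 2: [8, 9]; color 3: [4, 6, 7].
(χ(G) = 3 ≤ 3.)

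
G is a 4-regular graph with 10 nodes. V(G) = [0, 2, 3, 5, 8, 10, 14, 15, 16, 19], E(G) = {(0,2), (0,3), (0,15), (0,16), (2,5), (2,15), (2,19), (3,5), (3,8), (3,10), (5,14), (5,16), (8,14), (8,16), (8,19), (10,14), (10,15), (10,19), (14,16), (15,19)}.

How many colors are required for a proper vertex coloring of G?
Clique number ω(G) = 3 (lower bound: χ ≥ ω).
Suppose a proper 3-coloring c exists. The clique [0, 2, 15] takes 3 distinct colors; by symmetry let c(0) = 1, c(2) = 2, c(15) = 3.
- Vertex 19: neighbors [2, 15] already have colors [2, 3] ⇒ c(19) = 1.
- Vertex 10: neighbors [19, 15] already have colors [1, 3] ⇒ c(10) = 2.
- Vertex 3: neighbors [0, 10] already have colors [1, 2] ⇒ c(3) = 3.
- Vertex 5: neighbors [2, 3] already have colors [2, 3] ⇒ c(5) = 1.
- Vertex 8: neighbors [19, 3] already have colors [1, 3] ⇒ c(8) = 2.
- Vertex 14: neighbors [5, 8] already have colors [1, 2] ⇒ c(14) = 3.
- Vertex 16: neighbors [0, 8, 14] already have colors [1, 2, 3] — all 3 colors blocked. Contradiction.
The forced assignments end in a contradiction, so G has no proper 3-coloring (χ ≥ 4).
The coloring below uses 4 colors, so χ(G) = 4.
A valid 4-coloring: color 1: [3, 14, 15]; color 2: [2, 10, 16]; color 3: [0, 5, 19]; color 4: [8].

χ(G) = 4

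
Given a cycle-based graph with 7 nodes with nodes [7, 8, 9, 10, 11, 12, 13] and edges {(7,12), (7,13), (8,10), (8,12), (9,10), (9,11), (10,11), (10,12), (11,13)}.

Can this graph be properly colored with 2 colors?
The clique on vertices [8, 10, 12] has size 3 > 2, so it alone needs 3 colors.

No, G is not 2-colorable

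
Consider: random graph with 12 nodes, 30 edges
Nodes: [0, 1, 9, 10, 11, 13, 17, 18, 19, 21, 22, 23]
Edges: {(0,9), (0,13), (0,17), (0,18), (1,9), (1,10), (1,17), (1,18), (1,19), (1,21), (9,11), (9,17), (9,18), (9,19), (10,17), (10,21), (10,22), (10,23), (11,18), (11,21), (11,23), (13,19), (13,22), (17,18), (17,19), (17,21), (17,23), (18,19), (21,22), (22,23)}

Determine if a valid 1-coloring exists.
The clique on vertices [1, 9, 17, 18, 19] has size 5 > 1, so it alone needs 5 colors.

No, G is not 1-colorable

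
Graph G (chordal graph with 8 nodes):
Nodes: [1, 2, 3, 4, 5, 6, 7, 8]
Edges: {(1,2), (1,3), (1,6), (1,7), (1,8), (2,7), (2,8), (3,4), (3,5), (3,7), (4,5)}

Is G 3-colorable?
A valid 3-coloring: color 1: [1, 5]; color 2: [2, 3, 6]; color 3: [4, 7, 8].
(χ(G) = 3 ≤ 3.)

Yes, G is 3-colorable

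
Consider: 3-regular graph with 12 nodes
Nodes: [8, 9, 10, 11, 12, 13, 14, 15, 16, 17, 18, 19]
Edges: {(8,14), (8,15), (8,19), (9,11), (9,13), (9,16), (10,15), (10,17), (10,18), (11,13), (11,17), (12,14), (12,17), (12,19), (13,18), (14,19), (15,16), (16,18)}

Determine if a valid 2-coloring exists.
The clique on vertices [8, 14, 19] has size 3 > 2, so it alone needs 3 colors.

No, G is not 2-colorable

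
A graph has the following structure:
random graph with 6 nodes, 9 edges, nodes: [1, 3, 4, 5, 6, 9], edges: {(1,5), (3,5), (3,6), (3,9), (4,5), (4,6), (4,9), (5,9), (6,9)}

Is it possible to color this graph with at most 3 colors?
Yes, G is 3-colorable

A valid 3-coloring: color 1: [5, 6]; color 2: [1, 9]; color 3: [3, 4].
(χ(G) = 3 ≤ 3.)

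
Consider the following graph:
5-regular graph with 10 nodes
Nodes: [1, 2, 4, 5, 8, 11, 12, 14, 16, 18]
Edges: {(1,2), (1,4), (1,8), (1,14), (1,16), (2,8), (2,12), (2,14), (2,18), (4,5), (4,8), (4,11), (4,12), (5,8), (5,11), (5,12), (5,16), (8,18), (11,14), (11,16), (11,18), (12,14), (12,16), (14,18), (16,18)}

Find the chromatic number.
Clique number ω(G) = 3 (lower bound: χ ≥ ω).
Suppose a proper 3-coloring c exists. The clique [1, 2, 8] takes 3 distinct colors; by symmetry let c(1) = 1, c(2) = 2, c(8) = 3.
- Vertex 4: neighbors [1, 8] already have colors [1, 3] ⇒ c(4) = 2.
- Vertex 5: neighbors [4, 8] already have colors [2, 3] ⇒ c(5) = 1.
- Vertex 11: neighbors [5, 4] already have colors [1, 2] ⇒ c(11) = 3.
- Vertex 14: neighbors [1, 2, 11] already have colors [1, 2, 3] — all 3 colors blocked. Contradiction.
The forced assignments end in a contradiction, so G has no proper 3-coloring (χ ≥ 4).
The coloring below uses 4 colors, so χ(G) = 4.
A valid 4-coloring: color 1: [8, 14, 16]; color 2: [1, 11, 12]; color 3: [2, 5]; color 4: [4, 18].

χ(G) = 4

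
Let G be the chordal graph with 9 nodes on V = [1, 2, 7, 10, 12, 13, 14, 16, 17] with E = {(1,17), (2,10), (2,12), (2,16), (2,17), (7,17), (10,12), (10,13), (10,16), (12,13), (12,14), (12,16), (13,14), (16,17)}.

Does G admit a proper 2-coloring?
No, G is not 2-colorable

The clique on vertices [2, 10, 12, 16] has size 4 > 2, so it alone needs 4 colors.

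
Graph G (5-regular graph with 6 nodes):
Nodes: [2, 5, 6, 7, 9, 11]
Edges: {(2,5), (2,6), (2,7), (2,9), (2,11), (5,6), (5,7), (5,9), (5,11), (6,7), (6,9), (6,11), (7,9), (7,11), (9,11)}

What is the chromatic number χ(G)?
Clique number ω(G) = 6 (lower bound: χ ≥ ω).
The clique on [2, 5, 6, 7, 9, 11] has size 6, forcing χ ≥ 6, and the coloring below uses 6 colors, so χ(G) = 6.
A valid 6-coloring: color 1: [2]; color 2: [7]; color 3: [11]; color 4: [9]; color 5: [6]; color 6: [5].

χ(G) = 6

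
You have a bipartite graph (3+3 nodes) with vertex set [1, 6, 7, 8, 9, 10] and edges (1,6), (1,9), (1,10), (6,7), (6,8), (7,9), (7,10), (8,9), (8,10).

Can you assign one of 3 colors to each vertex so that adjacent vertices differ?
A valid 3-coloring: color 1: [6, 9, 10]; color 2: [1, 7, 8].
(χ(G) = 2 ≤ 3.)

Yes, G is 3-colorable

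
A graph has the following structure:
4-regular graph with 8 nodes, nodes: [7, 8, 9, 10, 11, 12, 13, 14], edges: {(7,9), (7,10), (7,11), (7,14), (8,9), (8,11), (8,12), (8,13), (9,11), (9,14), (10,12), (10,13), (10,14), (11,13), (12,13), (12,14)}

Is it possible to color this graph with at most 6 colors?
A valid 6-coloring: color 1: [11, 14]; color 2: [7, 8]; color 3: [9, 12]; color 4: [13]; color 5: [10].
(χ(G) = 4 ≤ 6.)

Yes, G is 6-colorable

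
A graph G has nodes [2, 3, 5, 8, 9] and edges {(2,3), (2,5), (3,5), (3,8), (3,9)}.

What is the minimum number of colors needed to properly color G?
χ(G) = 3

Clique number ω(G) = 3 (lower bound: χ ≥ ω).
The clique on [2, 3, 5] has size 3, forcing χ ≥ 3, and the coloring below uses 3 colors, so χ(G) = 3.
A valid 3-coloring: color 1: [3]; color 2: [2, 8, 9]; color 3: [5].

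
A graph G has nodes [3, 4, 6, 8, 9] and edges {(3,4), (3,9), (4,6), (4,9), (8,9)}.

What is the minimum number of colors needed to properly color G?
Clique number ω(G) = 3 (lower bound: χ ≥ ω).
The clique on [3, 4, 9] has size 3, forcing χ ≥ 3, and the coloring below uses 3 colors, so χ(G) = 3.
A valid 3-coloring: color 1: [6, 9]; color 2: [4, 8]; color 3: [3].

χ(G) = 3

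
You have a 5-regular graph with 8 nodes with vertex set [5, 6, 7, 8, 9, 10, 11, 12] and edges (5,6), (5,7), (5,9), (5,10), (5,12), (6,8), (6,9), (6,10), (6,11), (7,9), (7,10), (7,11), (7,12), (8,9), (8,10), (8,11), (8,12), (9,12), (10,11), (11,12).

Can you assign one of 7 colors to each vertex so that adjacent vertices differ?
A valid 7-coloring: color 1: [6, 12]; color 2: [5, 11]; color 3: [9, 10]; color 4: [7, 8].
(χ(G) = 4 ≤ 7.)

Yes, G is 7-colorable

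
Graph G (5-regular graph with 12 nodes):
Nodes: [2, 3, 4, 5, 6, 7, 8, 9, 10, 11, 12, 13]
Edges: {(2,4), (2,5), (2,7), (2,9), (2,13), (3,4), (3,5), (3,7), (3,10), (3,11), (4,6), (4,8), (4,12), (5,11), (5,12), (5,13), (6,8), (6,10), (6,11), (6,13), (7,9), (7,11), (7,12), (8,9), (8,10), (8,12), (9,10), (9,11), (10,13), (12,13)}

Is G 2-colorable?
The clique on vertices [2, 7, 9] has size 3 > 2, so it alone needs 3 colors.

No, G is not 2-colorable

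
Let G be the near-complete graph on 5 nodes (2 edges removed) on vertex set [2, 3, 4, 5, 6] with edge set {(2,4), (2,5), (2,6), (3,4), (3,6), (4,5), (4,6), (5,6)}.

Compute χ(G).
χ(G) = 4

Clique number ω(G) = 4 (lower bound: χ ≥ ω).
The clique on [2, 4, 5, 6] has size 4, forcing χ ≥ 4, and the coloring below uses 4 colors, so χ(G) = 4.
A valid 4-coloring: color 1: [4]; color 2: [6]; color 3: [3, 5]; color 4: [2].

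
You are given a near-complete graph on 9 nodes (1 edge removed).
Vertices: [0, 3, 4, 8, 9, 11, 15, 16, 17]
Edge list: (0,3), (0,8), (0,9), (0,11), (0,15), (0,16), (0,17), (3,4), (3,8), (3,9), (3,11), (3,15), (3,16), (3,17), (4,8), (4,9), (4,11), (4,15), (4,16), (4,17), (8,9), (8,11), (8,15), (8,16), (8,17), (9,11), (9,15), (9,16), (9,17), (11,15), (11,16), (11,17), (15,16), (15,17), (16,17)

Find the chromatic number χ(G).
Clique number ω(G) = 8 (lower bound: χ ≥ ω).
The clique on [0, 3, 8, 9, 11, 15, 16, 17] has size 8, forcing χ ≥ 8, and the coloring below uses 8 colors, so χ(G) = 8.
A valid 8-coloring: color 1: [15]; color 2: [3]; color 3: [11]; color 4: [17]; color 5: [16]; color 6: [9]; color 7: [8]; color 8: [0, 4].

χ(G) = 8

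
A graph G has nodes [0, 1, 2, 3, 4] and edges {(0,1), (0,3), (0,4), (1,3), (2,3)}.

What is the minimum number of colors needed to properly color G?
χ(G) = 3

Clique number ω(G) = 3 (lower bound: χ ≥ ω).
The clique on [0, 1, 3] has size 3, forcing χ ≥ 3, and the coloring below uses 3 colors, so χ(G) = 3.
A valid 3-coloring: color 1: [0, 2]; color 2: [3, 4]; color 3: [1].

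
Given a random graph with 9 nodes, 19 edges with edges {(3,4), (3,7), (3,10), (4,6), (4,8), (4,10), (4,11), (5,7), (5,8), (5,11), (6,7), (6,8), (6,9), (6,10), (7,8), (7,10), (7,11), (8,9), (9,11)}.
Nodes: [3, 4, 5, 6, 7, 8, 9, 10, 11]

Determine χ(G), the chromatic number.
Clique number ω(G) = 3 (lower bound: χ ≥ ω).
The clique on [6, 8, 9] has size 3, forcing χ ≥ 3, and the coloring below uses 3 colors, so χ(G) = 3.
A valid 3-coloring: color 1: [4, 7, 9]; color 2: [3, 5, 6]; color 3: [8, 10, 11].

χ(G) = 3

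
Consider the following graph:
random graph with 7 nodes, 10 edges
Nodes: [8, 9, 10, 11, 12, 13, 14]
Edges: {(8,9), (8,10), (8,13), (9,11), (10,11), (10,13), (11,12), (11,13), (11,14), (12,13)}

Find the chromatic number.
χ(G) = 3

Clique number ω(G) = 3 (lower bound: χ ≥ ω).
The clique on [8, 10, 13] has size 3, forcing χ ≥ 3, and the coloring below uses 3 colors, so χ(G) = 3.
A valid 3-coloring: color 1: [8, 11]; color 2: [9, 13, 14]; color 3: [10, 12].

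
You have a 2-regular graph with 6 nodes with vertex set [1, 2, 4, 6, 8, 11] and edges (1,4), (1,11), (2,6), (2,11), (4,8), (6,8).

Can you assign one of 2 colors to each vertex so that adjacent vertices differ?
A valid 2-coloring: color 1: [1, 2, 8]; color 2: [4, 6, 11].
(χ(G) = 2 ≤ 2.)

Yes, G is 2-colorable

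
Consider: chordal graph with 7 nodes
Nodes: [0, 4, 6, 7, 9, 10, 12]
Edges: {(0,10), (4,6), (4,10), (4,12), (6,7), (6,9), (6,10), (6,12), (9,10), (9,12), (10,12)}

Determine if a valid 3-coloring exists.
The clique on vertices [6, 9, 10, 12] has size 4 > 3, so it alone needs 4 colors.

No, G is not 3-colorable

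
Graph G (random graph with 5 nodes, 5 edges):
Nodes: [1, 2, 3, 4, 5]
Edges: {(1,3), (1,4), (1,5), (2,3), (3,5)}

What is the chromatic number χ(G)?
Clique number ω(G) = 3 (lower bound: χ ≥ ω).
The clique on [1, 3, 5] has size 3, forcing χ ≥ 3, and the coloring below uses 3 colors, so χ(G) = 3.
A valid 3-coloring: color 1: [3, 4]; color 2: [1, 2]; color 3: [5].

χ(G) = 3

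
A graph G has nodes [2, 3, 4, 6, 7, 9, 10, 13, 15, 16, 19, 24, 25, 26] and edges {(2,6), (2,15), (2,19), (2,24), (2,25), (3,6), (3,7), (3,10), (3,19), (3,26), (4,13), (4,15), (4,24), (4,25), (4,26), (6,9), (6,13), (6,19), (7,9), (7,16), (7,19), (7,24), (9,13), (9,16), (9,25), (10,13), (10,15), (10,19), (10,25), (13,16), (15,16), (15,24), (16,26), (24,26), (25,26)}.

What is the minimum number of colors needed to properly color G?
Clique number ω(G) = 3 (lower bound: χ ≥ ω).
Suppose a proper 3-coloring c exists. The clique [2, 6, 19] takes 3 distinct colors; by symmetry let c(2) = 1, c(6) = 2, c(19) = 3.
- Vertex 3: neighbors [6, 19] already have colors [2, 3] ⇒ c(3) = 1.
- Vertex 7: neighbors [3, 19] already have colors [1, 3] ⇒ c(7) = 2.
- Vertex 10: neighbors [3, 19] already have colors [1, 3] ⇒ c(10) = 2.
- Vertex 15: neighbors [2, 10] already have colors [1, 2] ⇒ c(15) = 3.
- Vertex 24: neighbors [2, 7, 15] already have colors [1, 2, 3] — all 3 colors blocked. Contradiction.
The forced assignments end in a contradiction, so G has no proper 3-coloring (χ ≥ 4).
The coloring below uses 4 colors, so χ(G) = 4.
A valid 4-coloring: color 1: [6, 10, 16, 24]; color 2: [2, 3, 4, 9]; color 3: [7, 13, 15, 26]; color 4: [19, 25].

χ(G) = 4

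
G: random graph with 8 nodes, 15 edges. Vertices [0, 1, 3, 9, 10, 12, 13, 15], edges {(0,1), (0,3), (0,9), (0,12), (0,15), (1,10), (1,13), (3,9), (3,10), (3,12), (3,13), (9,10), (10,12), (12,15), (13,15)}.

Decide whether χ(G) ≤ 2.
The clique on vertices [0, 3, 9] has size 3 > 2, so it alone needs 3 colors.

No, G is not 2-colorable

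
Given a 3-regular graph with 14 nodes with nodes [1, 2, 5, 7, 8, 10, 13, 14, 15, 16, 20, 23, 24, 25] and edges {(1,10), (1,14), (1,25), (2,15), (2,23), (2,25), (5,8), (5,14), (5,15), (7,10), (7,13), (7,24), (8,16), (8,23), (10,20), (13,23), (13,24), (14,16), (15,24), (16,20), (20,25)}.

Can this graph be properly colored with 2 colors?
The clique on vertices [7, 13, 24] has size 3 > 2, so it alone needs 3 colors.

No, G is not 2-colorable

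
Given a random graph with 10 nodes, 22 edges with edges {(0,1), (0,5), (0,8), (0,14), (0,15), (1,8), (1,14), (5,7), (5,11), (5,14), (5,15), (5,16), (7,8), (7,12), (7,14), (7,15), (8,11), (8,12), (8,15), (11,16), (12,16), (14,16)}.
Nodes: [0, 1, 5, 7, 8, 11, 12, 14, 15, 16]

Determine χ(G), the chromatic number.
Clique number ω(G) = 3 (lower bound: χ ≥ ω).
Odd cycle [1, 8, 15, 5, 14] needs 3 colors (χ ≥ 3).
Vertex 0 is adjacent to every vertex of [1, 5, 8, 14, 15], which already need 3 colors among themselves, so 0 needs a new color (χ ≥ 4).
The coloring below uses 4 colors, so χ(G) = 4.
A valid 4-coloring: color 1: [5, 8]; color 2: [11, 12, 14, 15]; color 3: [0, 7, 16]; color 4: [1].

χ(G) = 4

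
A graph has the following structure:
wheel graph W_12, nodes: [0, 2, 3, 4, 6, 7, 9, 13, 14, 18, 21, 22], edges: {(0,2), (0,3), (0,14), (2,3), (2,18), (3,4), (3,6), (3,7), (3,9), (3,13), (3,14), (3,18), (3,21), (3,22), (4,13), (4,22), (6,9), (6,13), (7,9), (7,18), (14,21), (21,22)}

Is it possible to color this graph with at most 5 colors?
Yes, G is 5-colorable

A valid 5-coloring: color 1: [3]; color 2: [9, 13, 14, 18, 22]; color 3: [0, 4, 6, 7, 21]; color 4: [2].
(χ(G) = 4 ≤ 5.)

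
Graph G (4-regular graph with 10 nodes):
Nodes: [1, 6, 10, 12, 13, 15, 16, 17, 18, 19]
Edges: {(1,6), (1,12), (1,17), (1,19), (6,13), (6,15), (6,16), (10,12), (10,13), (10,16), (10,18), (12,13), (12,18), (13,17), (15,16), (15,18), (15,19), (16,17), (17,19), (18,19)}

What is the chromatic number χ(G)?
Clique number ω(G) = 3 (lower bound: χ ≥ ω).
The clique on [1, 17, 19] has size 3, forcing χ ≥ 3, and the coloring below uses 3 colors, so χ(G) = 3.
A valid 3-coloring: color 1: [6, 12, 19]; color 2: [1, 13, 16, 18]; color 3: [10, 15, 17].

χ(G) = 3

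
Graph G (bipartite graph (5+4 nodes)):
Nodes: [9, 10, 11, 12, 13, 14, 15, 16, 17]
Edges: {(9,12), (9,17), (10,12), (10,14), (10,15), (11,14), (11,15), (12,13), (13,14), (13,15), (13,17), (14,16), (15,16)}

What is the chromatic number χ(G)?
Clique number ω(G) = 2 (lower bound: χ ≥ ω).
The graph is bipartite (no odd cycle), so 2 colors suffice: χ(G) = 2.
A valid 2-coloring: color 1: [9, 10, 11, 13, 16]; color 2: [12, 14, 15, 17].

χ(G) = 2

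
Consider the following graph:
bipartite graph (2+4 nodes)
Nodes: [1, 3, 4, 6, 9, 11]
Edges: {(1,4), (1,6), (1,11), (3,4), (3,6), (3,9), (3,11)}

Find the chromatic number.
Clique number ω(G) = 2 (lower bound: χ ≥ ω).
The graph is bipartite (no odd cycle), so 2 colors suffice: χ(G) = 2.
A valid 2-coloring: color 1: [1, 3]; color 2: [4, 6, 9, 11].

χ(G) = 2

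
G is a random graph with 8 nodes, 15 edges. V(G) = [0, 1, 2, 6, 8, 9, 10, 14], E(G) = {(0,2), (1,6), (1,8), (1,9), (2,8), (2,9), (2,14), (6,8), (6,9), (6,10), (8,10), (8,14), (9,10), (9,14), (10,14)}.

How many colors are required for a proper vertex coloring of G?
χ(G) = 3

Clique number ω(G) = 3 (lower bound: χ ≥ ω).
The clique on [2, 8, 14] has size 3, forcing χ ≥ 3, and the coloring below uses 3 colors, so χ(G) = 3.
A valid 3-coloring: color 1: [0, 8, 9]; color 2: [1, 2, 10]; color 3: [6, 14].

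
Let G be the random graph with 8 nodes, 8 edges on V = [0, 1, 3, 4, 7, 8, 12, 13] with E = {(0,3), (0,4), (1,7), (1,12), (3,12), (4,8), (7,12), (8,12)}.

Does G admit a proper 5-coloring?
A valid 5-coloring: color 1: [4, 12, 13]; color 2: [0, 1, 8]; color 3: [3, 7].
(χ(G) = 3 ≤ 5.)

Yes, G is 5-colorable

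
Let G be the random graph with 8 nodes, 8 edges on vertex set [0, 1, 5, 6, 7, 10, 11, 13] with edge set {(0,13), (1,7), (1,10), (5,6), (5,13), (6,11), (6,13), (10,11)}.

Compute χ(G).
Clique number ω(G) = 3 (lower bound: χ ≥ ω).
The clique on [5, 6, 13] has size 3, forcing χ ≥ 3, and the coloring below uses 3 colors, so χ(G) = 3.
A valid 3-coloring: color 1: [0, 6, 7, 10]; color 2: [1, 11, 13]; color 3: [5].

χ(G) = 3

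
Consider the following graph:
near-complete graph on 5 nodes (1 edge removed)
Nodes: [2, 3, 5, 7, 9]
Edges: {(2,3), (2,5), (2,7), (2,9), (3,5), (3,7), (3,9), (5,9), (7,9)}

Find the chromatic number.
χ(G) = 4

Clique number ω(G) = 4 (lower bound: χ ≥ ω).
The clique on [2, 3, 5, 9] has size 4, forcing χ ≥ 4, and the coloring below uses 4 colors, so χ(G) = 4.
A valid 4-coloring: color 1: [3]; color 2: [9]; color 3: [2]; color 4: [5, 7].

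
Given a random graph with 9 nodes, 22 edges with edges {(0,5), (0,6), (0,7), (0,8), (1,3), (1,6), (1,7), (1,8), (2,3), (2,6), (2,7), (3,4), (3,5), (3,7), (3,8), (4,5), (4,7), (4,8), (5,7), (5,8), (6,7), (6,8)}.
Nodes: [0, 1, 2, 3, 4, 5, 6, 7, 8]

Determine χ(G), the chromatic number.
χ(G) = 4

Clique number ω(G) = 4 (lower bound: χ ≥ ω).
The clique on [3, 4, 5, 8] has size 4, forcing χ ≥ 4, and the coloring below uses 4 colors, so χ(G) = 4.
A valid 4-coloring: color 1: [7, 8]; color 2: [3, 6]; color 3: [1, 2, 5]; color 4: [0, 4].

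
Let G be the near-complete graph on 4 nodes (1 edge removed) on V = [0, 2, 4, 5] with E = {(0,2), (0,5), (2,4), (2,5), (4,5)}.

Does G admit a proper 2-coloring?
No, G is not 2-colorable

The clique on vertices [0, 2, 5] has size 3 > 2, so it alone needs 3 colors.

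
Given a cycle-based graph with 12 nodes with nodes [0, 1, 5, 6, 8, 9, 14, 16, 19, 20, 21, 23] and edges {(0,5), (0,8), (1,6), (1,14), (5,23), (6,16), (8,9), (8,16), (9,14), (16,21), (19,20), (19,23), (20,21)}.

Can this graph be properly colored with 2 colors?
A valid 2-coloring: color 1: [0, 1, 9, 16, 20, 23]; color 2: [5, 6, 8, 14, 19, 21].
(χ(G) = 2 ≤ 2.)

Yes, G is 2-colorable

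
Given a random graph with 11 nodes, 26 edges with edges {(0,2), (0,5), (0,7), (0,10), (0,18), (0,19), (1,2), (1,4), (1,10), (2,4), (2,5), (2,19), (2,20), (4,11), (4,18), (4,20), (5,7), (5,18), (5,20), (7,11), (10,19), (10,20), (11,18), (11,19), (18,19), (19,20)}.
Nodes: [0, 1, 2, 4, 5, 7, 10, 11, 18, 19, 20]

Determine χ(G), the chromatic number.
χ(G) = 3

Clique number ω(G) = 3 (lower bound: χ ≥ ω).
The clique on [0, 10, 19] has size 3, forcing χ ≥ 3, and the coloring below uses 3 colors, so χ(G) = 3.
A valid 3-coloring: color 1: [4, 5, 19]; color 2: [2, 7, 10, 18]; color 3: [0, 1, 11, 20].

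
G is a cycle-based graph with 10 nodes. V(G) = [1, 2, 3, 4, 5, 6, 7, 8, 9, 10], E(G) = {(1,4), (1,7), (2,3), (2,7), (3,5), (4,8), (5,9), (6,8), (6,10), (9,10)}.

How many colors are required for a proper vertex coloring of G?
χ(G) = 2

Clique number ω(G) = 2 (lower bound: χ ≥ ω).
The graph is bipartite (no odd cycle), so 2 colors suffice: χ(G) = 2.
A valid 2-coloring: color 1: [1, 2, 5, 8, 10]; color 2: [3, 4, 6, 7, 9].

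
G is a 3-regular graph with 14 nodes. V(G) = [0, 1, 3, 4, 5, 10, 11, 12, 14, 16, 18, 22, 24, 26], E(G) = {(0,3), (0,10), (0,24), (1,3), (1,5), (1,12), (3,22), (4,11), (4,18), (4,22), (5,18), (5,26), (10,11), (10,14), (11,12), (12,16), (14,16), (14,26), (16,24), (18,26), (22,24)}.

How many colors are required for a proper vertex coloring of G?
χ(G) = 3

Clique number ω(G) = 3 (lower bound: χ ≥ ω).
The clique on [5, 18, 26] has size 3, forcing χ ≥ 3, and the coloring below uses 3 colors, so χ(G) = 3.
A valid 3-coloring: color 1: [3, 4, 10, 12, 24, 26]; color 2: [0, 1, 11, 16, 18, 22]; color 3: [5, 14].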